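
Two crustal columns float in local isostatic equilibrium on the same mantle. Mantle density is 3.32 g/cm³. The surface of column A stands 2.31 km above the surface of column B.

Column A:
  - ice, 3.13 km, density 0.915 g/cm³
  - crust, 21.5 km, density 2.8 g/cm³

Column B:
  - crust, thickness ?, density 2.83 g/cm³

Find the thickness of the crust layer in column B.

22.5 km

Take the compensation level at the base of the deeper column (depth z_c below the surface of column A) and equate Σ ρ_i t_i down to z_c; mantle fills any gap and the z_c terms cancel.
Column A: 3.13×0.915 + 21.5×2.8 + (z_c − 24.63)×3.32
Column B: 2.31×0 + x×2.83 + (z_c − 2.31 − 0 − x)×3.32
The z_c×3.32 term appears on both sides and cancels. Collect the known terms of each column as K = Σ(ρt)_known − 3.32 × (depth of known layers): K_A = 63.06395 − 3.32×24.63 = −18.70765; K_B = 0 − 3.32×(2.31 + 0) = −7.6692.
Balance: K_A = K_B − x×(3.32 − 2.83), so x = (K_B − K_A)/(3.32 − 2.83) = 11.0384/0.49 = 22.5 km.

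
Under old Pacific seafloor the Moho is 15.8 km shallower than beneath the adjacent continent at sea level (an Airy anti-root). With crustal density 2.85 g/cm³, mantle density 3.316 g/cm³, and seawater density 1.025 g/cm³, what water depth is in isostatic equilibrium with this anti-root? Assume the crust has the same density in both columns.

4.03 km

Replacing a thickness d of crust by seawater at the top must be balanced by replacing crust with mantle at the base: d (ρ_c − ρ_w) = a (ρ_m − ρ_c).
d = a (ρ_m − ρ_c)/(ρ_c − ρ_w) = 15.8 km × 0.466/1.825 = 4.03 km.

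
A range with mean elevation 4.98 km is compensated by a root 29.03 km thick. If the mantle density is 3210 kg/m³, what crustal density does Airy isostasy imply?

ρ_c h = (ρ_m − ρ_c) r → ρ_c (h + r) = ρ_m r → ρ_c = ρ_m r / (h + r).
ρ_c = 3210 × 29.03 km / (4.98 km + 29.03 km) = 2740 kg/m³.

2740 kg/m³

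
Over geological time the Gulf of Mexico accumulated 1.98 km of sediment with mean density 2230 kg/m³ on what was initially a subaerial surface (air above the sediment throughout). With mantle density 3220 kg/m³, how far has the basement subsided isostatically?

1.37 km

Subaerial load: s = t ρ_sed / ρ_m = 1.98 km × 2230/3220 = 1.37 km.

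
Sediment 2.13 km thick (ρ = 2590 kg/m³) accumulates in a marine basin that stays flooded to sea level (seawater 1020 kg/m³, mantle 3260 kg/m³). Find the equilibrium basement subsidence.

1.49 km

Submarine loading: the sediment displaces seawater, and the subsidence is in turn flooded, so s (ρ_m − ρ_w) = t (ρ_sed − ρ_w).
s = 2.13 km × (2590 − 1020) / (3260 − 1020) = 1.49 km.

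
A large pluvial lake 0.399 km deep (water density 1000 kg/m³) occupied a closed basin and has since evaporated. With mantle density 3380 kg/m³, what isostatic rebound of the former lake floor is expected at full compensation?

u = d ρ_w/ρ_m = 0.399 km × 1000/3380 = 0.118 km.

0.118 km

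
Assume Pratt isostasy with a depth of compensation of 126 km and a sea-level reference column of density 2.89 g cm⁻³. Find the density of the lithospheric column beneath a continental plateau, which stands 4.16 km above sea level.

Pratt balance: ρ_ref D = ρ (D + h).
ρ = ρ_ref D/(D + h) = 2.89 × 126 km/(126 km + 4.16 km) = 2.8 g cm⁻³.

2.8 g cm⁻³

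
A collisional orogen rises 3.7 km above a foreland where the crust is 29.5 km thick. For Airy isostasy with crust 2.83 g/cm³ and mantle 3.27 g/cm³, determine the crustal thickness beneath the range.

57 km

Root depth r = h ρ_c / (ρ_m − ρ_c) = 3.7 km × 2.83 / 0.44 = 23.8 km.
Total thickness = T + h + r = 29.5 km + 3.7 km + 23.8 km = 57 km.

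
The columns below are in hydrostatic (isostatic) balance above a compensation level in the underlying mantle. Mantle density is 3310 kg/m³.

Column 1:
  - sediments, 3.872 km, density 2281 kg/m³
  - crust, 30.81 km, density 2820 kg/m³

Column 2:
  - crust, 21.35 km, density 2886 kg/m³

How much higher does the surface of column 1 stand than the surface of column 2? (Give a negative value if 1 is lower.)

For any compensation level in the mantle, the mantle terms cancel and isostasy reduces to e = (Σt_1 − Σt_2) − (Σ(ρt)_1 − Σ(ρt)_2) / ρ_m.
Σt_1 = 34.682 km; Σt_2 = 21.35 km; Σ(ρt)_1 = 95716.232; Σ(ρt)_2 = 61616.1 (in km·kg/m³).
e = (34.682 − 21.35) − (95716.232 − 61616.1) / 3310 = 3.03 km.

3.03 km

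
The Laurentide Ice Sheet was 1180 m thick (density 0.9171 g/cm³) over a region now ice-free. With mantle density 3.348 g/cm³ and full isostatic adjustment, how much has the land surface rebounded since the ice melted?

Removing the load lets mantle flow back in; uplift u satisfies ρ_ice t = ρ_m u.
u = t ρ_ice/ρ_m = 1180 m × 0.9171/3.348 = 323 m.

323 m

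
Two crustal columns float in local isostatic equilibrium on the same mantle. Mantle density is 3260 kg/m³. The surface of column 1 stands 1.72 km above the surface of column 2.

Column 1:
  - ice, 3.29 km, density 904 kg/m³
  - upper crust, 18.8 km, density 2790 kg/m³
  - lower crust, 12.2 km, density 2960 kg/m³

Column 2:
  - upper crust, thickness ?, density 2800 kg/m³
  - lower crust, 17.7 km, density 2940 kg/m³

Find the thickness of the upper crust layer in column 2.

19.5 km

Take the compensation level at the base of the deeper column (depth z_c below the surface of column 1) and equate Σ ρ_i t_i down to z_c; mantle fills any gap and the z_c terms cancel.
Column 1: 3.29×904 + 18.8×2790 + 12.2×2960 + (z_c − 34.29)×3260
Column 2: 1.72×0 + x×2800 + 17.7×2940 + (z_c − 1.72 − 17.7 − x)×3260
The z_c×3260 term appears on both sides and cancels. Collect the known terms of each column as K = Σ(ρt)_known − 3260 × (depth of known layers): K_1 = 91538.16 − 3260×34.29 = −20247.24; K_2 = 52038 − 3260×(1.72 + 17.7) = −11271.2.
Balance: K_1 = K_2 − x×(3260 − 2800), so x = (K_2 − K_1)/(3260 − 2800) = 8976.04/460 = 19.5 km.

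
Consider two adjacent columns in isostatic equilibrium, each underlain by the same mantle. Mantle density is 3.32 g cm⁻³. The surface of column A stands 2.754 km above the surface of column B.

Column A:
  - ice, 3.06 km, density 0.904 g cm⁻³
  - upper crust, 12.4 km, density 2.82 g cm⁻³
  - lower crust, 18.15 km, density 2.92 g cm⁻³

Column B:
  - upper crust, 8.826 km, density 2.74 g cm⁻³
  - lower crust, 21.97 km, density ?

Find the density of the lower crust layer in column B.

3.02 g cm⁻³

Take the compensation level at the base of the deeper column (depth z_c below the surface of column A) and equate Σ ρ_i t_i down to z_c; mantle fills any gap and the z_c terms cancel.
Column A: 3.06×0.904 + 12.4×2.82 + 18.15×2.92 + (z_c − 33.61)×3.32
Column B: 2.754×0 + 8.826×2.74 + 21.97×ρ + (z_c − 2.754 − 30.796)×3.32
The z_c×3.32 term appears on both sides and cancels. Collect the known terms of each column as K = Σ(ρt)_known − 3.32 × (depth of known layers): K_A = 90.73224 − 3.32×33.61 = −20.85296; K_B = 24.18324 − 3.32×(2.754 + 30.796) = −87.20276.
Balance: K_A = K_B + 21.97×ρ, so ρ = (K_A − K_B)/21.97 = 66.3498/21.97 = 3.02 g cm⁻³.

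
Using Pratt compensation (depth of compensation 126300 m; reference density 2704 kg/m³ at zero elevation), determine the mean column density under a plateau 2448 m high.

Pratt balance: ρ_ref D = ρ (D + h).
ρ = ρ_ref D/(D + h) = 2704 × 126300 m/(126300 m + 2448 m) = 2650 kg/m³.

2650 kg/m³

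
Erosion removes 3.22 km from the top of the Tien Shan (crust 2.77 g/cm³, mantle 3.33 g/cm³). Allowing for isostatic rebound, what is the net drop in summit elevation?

0.542 km

Rebound u = e ρ_c/ρ_m = 3.22 km × 2.77/3.33 = 2.678 km.
Net surface drop = e − u = 3.22 km − 2.678 km = e (ρ_m − ρ_c)/ρ_m = 0.542 km.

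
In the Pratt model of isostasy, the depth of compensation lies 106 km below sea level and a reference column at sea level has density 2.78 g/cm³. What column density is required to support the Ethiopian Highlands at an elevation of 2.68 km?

Pratt balance: ρ_ref D = ρ (D + h).
ρ = ρ_ref D/(D + h) = 2.78 × 106 km/(106 km + 2.68 km) = 2.71 g/cm³.

2.71 g/cm³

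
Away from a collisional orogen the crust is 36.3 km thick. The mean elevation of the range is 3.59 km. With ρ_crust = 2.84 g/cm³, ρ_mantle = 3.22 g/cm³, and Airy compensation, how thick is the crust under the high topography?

66.7 km

Root depth r = h ρ_c / (ρ_m − ρ_c) = 3.59 km × 2.84 / 0.38 = 26.83 km.
Total thickness = T + h + r = 36.3 km + 3.59 km + 26.83 km = 66.7 km.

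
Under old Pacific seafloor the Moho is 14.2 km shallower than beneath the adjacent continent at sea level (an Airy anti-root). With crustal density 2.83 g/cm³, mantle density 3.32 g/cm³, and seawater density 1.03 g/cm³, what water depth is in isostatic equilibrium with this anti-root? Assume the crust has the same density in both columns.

3.87 km

Replacing a thickness d of crust by seawater at the top must be balanced by replacing crust with mantle at the base: d (ρ_c − ρ_w) = a (ρ_m − ρ_c).
d = a (ρ_m − ρ_c)/(ρ_c − ρ_w) = 14.2 km × 0.49/1.8 = 3.87 km.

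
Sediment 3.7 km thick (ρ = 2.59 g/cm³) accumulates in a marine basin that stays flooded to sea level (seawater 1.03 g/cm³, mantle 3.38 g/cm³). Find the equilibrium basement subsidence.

2.46 km

Submarine loading: the sediment displaces seawater, and the subsidence is in turn flooded, so s (ρ_m − ρ_w) = t (ρ_sed − ρ_w).
s = 3.7 km × (2.59 − 1.03) / (3.38 − 1.03) = 2.46 km.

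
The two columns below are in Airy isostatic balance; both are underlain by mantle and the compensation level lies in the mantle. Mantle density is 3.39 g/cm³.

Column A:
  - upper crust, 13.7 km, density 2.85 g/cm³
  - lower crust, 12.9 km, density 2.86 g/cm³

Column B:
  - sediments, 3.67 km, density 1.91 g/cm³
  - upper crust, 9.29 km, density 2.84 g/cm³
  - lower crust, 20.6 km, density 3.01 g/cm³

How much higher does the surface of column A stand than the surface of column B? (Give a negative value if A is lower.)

For any compensation level in the mantle, the mantle terms cancel and isostasy reduces to e = (Σt_A − Σt_B) − (Σ(ρt)_A − Σ(ρt)_B) / ρ_m.
Σt_A = 26.6 km; Σt_B = 33.56 km; Σ(ρt)_A = 75.939; Σ(ρt)_B = 95.3993 (in km·g/cm³).
e = (26.6 − 33.56) − (75.939 − 95.3993) / 3.39 = −1.22 km.

−1.22 km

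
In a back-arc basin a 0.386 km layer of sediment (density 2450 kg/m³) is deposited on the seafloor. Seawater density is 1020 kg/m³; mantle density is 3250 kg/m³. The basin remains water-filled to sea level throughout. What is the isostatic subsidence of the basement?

Submarine loading: the sediment displaces seawater, and the subsidence is in turn flooded, so s (ρ_m − ρ_w) = t (ρ_sed − ρ_w).
s = 0.386 km × (2450 − 1020) / (3250 − 1020) = 0.248 km.

0.248 km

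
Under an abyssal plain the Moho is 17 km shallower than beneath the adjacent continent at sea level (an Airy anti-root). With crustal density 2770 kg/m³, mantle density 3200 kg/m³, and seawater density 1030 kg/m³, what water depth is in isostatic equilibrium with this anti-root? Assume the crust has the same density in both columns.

4.2 km

Replacing a thickness d of crust by seawater at the top must be balanced by replacing crust with mantle at the base: d (ρ_c − ρ_w) = a (ρ_m − ρ_c).
d = a (ρ_m − ρ_c)/(ρ_c − ρ_w) = 17 km × 430/1740 = 4.2 km.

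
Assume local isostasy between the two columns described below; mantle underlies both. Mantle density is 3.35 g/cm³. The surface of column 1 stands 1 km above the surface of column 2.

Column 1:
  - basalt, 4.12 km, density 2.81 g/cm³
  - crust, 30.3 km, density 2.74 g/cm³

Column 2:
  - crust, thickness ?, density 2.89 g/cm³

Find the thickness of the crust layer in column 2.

Take the compensation level at the base of the deeper column (depth z_c below the surface of column 1) and equate Σ ρ_i t_i down to z_c; mantle fills any gap and the z_c terms cancel.
Column 1: 4.12×2.81 + 30.3×2.74 + (z_c − 34.42)×3.35
Column 2: 1×0 + x×2.89 + (z_c − 1 − 0 − x)×3.35
The z_c×3.35 term appears on both sides and cancels. Collect the known terms of each column as K = Σ(ρt)_known − 3.35 × (depth of known layers): K_1 = 94.5992 − 3.35×34.42 = −20.7078; K_2 = 0 − 3.35×(1 + 0) = −3.35.
Balance: K_1 = K_2 − x×(3.35 − 2.89), so x = (K_2 − K_1)/(3.35 − 2.89) = 17.3578/0.46 = 37.7 km.

37.7 km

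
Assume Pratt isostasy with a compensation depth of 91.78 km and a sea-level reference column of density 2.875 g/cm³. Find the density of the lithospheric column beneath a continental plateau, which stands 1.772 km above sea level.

2.82 g/cm³

Pratt balance: ρ_ref D = ρ (D + h).
ρ = ρ_ref D/(D + h) = 2.875 × 91.78 km/(91.78 km + 1.772 km) = 2.82 g/cm³.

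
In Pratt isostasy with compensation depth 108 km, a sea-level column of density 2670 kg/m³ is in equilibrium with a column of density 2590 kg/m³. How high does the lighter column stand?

ρ_ref D = ρ (D + h) → h = D (ρ_ref − ρ)/ρ.
h = 108 km × (2670 − 2590)/2590 = 3.34 km.

3.34 km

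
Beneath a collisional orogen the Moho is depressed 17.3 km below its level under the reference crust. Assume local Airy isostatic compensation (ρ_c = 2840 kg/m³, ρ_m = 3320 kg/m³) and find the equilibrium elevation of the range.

2.92 km

In Airy isostatic equilibrium: ρ_c h = (ρ_m − ρ_c) r.
h = r (ρ_m − ρ_c) / ρ_c = 17.3 km × (3320 − 2840) / 2840 = 2.92 km.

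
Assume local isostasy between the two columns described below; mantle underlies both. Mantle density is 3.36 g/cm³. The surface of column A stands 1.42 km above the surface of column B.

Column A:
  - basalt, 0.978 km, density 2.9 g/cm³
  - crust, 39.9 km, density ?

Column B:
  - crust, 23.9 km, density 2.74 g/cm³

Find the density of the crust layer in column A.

2.88 g/cm³

Take the compensation level at the base of the deeper column (depth z_c below the surface of column A) and equate Σ ρ_i t_i down to z_c; mantle fills any gap and the z_c terms cancel.
Column A: 0.978×2.9 + 39.9×ρ + (z_c − 40.878)×3.36
Column B: 1.42×0 + 23.9×2.74 + (z_c − 1.42 − 23.9)×3.36
The z_c×3.36 term appears on both sides and cancels. Collect the known terms of each column as K = Σ(ρt)_known − 3.36 × (depth of known layers): K_A = 2.8362 − 3.36×40.878 = −134.51388; K_B = 65.486 − 3.36×(1.42 + 23.9) = −19.5892.
Balance: K_A + 39.9×ρ = K_B, so ρ = (K_B − K_A)/39.9 = 114.925/39.9 = 2.88 g/cm³.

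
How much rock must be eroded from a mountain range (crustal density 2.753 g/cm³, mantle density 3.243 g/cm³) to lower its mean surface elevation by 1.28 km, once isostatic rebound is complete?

8.47 km

Net drop Δ = e − u = e − e ρ_c/ρ_m = e (ρ_m − ρ_c)/ρ_m.
e = Δ ρ_m/(ρ_m − ρ_c) = 1.28 km × 3.243/0.49 = 8.47 km.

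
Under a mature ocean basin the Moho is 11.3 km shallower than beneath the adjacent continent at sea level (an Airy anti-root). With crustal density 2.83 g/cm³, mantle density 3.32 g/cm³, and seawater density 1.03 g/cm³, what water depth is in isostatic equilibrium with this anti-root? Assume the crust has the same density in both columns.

3.08 km

Replacing a thickness d of crust by seawater at the top must be balanced by replacing crust with mantle at the base: d (ρ_c − ρ_w) = a (ρ_m − ρ_c).
d = a (ρ_m − ρ_c)/(ρ_c − ρ_w) = 11.3 km × 0.49/1.8 = 3.08 km.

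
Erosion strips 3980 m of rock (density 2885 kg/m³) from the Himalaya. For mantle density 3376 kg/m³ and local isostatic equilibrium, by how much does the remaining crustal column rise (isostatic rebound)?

Unloading: uplift u = e ρ_c/ρ_m = 3980 m × 2885/3376 = 3400 m.

3400 m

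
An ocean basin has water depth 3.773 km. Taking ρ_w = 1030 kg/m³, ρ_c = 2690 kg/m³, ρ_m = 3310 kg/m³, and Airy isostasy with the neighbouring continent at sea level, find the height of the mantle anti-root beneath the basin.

Balancing pressure at the compensation depth: replacing crust with seawater at the top is compensated by replacing crust with mantle at the base: d (ρ_c − ρ_w) = a (ρ_m − ρ_c).
a = d (ρ_c − ρ_w)/(ρ_m − ρ_c) = 3.773 km × 1660/620 = 10.1 km.

10.1 km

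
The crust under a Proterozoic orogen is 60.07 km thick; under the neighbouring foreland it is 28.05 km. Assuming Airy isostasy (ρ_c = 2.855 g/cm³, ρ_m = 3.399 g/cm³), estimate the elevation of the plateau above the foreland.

Excess crust Δ = 60.07 km − 28.05 km = 32.02 km, split between elevation h and root r with h + r = Δ.
Airy balance ρ_c h = (ρ_m − ρ_c) r gives r = h ρ_c/(ρ_m − ρ_c), so h (1 + ρ_c/(ρ_m − ρ_c)) = Δ, i.e. h = Δ (ρ_m − ρ_c)/ρ_m.
h = 32.02 km × 0.544/3.399 = 5.12 km.

5.12 km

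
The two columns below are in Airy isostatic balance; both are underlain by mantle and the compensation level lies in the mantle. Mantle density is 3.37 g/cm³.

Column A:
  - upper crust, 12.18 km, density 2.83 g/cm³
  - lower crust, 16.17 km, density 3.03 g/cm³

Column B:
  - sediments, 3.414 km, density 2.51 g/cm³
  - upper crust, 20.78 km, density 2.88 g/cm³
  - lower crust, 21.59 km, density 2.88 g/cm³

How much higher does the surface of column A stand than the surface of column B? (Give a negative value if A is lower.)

−3.45 km

For any compensation level in the mantle, the mantle terms cancel and isostasy reduces to e = (Σt_A − Σt_B) − (Σ(ρt)_A − Σ(ρt)_B) / ρ_m.
Σt_A = 28.35 km; Σt_B = 45.784 km; Σ(ρt)_A = 83.4645; Σ(ρt)_B = 130.59474 (in km·g/cm³).
e = (28.35 − 45.784) − (83.4645 − 130.59474) / 3.37 = −3.45 km.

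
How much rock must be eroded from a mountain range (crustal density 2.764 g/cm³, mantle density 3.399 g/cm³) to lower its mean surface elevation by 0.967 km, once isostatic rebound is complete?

5.18 km

Net drop Δ = e − u = e − e ρ_c/ρ_m = e (ρ_m − ρ_c)/ρ_m.
e = Δ ρ_m/(ρ_m − ρ_c) = 0.967 km × 3.399/0.635 = 5.18 km.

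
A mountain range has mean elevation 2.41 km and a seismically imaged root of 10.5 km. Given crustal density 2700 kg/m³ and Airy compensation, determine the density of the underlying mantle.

3320 kg/m³

Airy balance: ρ_c h = (ρ_m − ρ_c) r → ρ_m = ρ_c (1 + h/r).
ρ_m = 2700 × (1 + 2.41 km/10.5 km) = 3320 kg/m³.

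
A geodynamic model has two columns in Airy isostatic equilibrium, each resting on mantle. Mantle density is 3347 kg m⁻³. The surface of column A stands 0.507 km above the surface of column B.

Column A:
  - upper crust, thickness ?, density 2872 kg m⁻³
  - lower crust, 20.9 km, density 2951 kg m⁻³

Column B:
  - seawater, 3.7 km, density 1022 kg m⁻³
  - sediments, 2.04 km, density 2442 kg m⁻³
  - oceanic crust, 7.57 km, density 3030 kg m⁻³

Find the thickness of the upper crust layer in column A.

Take the compensation level at the base of the deeper column (depth z_c below the surface of column A) and equate Σ ρ_i t_i down to z_c; mantle fills any gap and the z_c terms cancel.
Column A: x×2872 + 20.9×2951 + (z_c − 20.9 − x)×3347
Column B: 0.507×0 + 3.7×1022 + 2.04×2442 + 7.57×3030 + (z_c − 0.507 − 13.31)×3347
The z_c×3347 term appears on both sides and cancels. Collect the known terms of each column as K = Σ(ρt)_known − 3347 × (depth of known layers): K_A = 61675.9 − 3347×20.9 = −8276.4; K_B = 31700.18 − 3347×(0.507 + 13.31) = −14545.319.
Balance: K_A − x×(3347 − 2872) = K_B, so x = (K_A − K_B)/(3347 − 2872) = 6268.92/475 = 13.2 km.

13.2 km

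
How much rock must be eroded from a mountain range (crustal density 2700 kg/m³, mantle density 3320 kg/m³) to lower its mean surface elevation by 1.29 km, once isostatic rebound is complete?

6.91 km

Net drop Δ = e − u = e − e ρ_c/ρ_m = e (ρ_m − ρ_c)/ρ_m.
e = Δ ρ_m/(ρ_m − ρ_c) = 1.29 km × 3320/620 = 6.91 km.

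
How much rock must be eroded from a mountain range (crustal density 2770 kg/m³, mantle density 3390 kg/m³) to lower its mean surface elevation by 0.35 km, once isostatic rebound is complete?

1.91 km

Net drop Δ = e − u = e − e ρ_c/ρ_m = e (ρ_m − ρ_c)/ρ_m.
e = Δ ρ_m/(ρ_m − ρ_c) = 0.35 km × 3390/620 = 1.91 km.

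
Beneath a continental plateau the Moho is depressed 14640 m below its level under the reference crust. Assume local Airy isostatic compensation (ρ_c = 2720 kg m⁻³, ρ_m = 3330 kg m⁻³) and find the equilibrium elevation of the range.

3280 m

For local isostatic compensation: ρ_c h = (ρ_m − ρ_c) r.
h = r (ρ_m − ρ_c) / ρ_c = 14640 m × (3330 − 2720) / 2720 = 3280 m.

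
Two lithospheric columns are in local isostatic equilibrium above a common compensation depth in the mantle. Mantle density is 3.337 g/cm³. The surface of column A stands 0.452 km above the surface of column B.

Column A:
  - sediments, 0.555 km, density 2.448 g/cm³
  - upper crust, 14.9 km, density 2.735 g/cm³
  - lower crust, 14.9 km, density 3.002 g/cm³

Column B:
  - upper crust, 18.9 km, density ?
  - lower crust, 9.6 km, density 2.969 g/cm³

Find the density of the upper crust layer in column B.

2.84 g/cm³

Take the compensation level at the base of the deeper column (depth z_c below the surface of column A) and equate Σ ρ_i t_i down to z_c; mantle fills any gap and the z_c terms cancel.
Column A: 0.555×2.448 + 14.9×2.735 + 14.9×3.002 + (z_c − 30.355)×3.337
Column B: 0.452×0 + 18.9×ρ + 9.6×2.969 + (z_c − 0.452 − 28.5)×3.337
The z_c×3.337 term appears on both sides and cancels. Collect the known terms of each column as K = Σ(ρt)_known − 3.337 × (depth of known layers): K_A = 86.83994 − 3.337×30.355 = −14.454695; K_B = 28.5024 − 3.337×(0.452 + 28.5) = −68.110424.
Balance: K_A = K_B + 18.9×ρ, so ρ = (K_A − K_B)/18.9 = 53.6557/18.9 = 2.84 g/cm³.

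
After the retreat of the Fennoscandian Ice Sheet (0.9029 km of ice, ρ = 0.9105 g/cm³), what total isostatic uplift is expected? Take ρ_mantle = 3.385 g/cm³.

Removing the load lets mantle flow back in; uplift u satisfies ρ_ice t = ρ_m u.
u = t ρ_ice/ρ_m = 0.9029 km × 0.9105/3.385 = 0.243 km.

0.243 km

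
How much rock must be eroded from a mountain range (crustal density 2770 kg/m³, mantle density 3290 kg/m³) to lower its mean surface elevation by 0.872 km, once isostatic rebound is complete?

5.52 km

Net drop Δ = e − u = e − e ρ_c/ρ_m = e (ρ_m − ρ_c)/ρ_m.
e = Δ ρ_m/(ρ_m − ρ_c) = 0.872 km × 3290/520 = 5.52 km.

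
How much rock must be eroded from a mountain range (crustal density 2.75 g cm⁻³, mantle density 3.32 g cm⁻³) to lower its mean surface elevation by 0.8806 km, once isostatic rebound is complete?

5.13 km

Net drop Δ = e − u = e − e ρ_c/ρ_m = e (ρ_m − ρ_c)/ρ_m.
e = Δ ρ_m/(ρ_m − ρ_c) = 0.8806 km × 3.32/0.57 = 5.13 km.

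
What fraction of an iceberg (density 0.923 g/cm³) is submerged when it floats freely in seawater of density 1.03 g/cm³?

Submerged fraction = ρ_obj/ρ_fluid = 0.923/1.03 = 0.896.

0.896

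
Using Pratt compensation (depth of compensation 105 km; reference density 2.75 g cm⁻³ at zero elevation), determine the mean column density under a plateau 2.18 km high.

2.69 g cm⁻³

Pratt balance: ρ_ref D = ρ (D + h).
ρ = ρ_ref D/(D + h) = 2.75 × 105 km/(105 km + 2.18 km) = 2.69 g cm⁻³.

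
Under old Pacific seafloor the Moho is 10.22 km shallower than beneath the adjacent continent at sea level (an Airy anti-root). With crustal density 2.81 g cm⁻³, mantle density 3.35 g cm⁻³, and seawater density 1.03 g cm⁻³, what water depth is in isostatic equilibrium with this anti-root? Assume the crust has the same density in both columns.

3.1 km

Replacing a thickness d of crust by seawater at the top must be balanced by replacing crust with mantle at the base: d (ρ_c − ρ_w) = a (ρ_m − ρ_c).
d = a (ρ_m − ρ_c)/(ρ_c − ρ_w) = 10.22 km × 0.54/1.78 = 3.1 km.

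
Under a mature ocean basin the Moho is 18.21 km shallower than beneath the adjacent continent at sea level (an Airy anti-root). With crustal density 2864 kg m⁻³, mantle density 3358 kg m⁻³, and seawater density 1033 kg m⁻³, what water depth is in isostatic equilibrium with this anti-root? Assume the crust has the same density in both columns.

Replacing a thickness d of crust by seawater at the top must be balanced by replacing crust with mantle at the base: d (ρ_c − ρ_w) = a (ρ_m − ρ_c).
d = a (ρ_m − ρ_c)/(ρ_c − ρ_w) = 18.21 km × 494/1831 = 4.91 km.

4.91 km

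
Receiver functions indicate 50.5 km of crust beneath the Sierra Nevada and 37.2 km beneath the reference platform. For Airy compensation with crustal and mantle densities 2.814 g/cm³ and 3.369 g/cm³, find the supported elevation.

2.19 km

Excess crust Δ = 50.5 km − 37.2 km = 13.3 km, split between elevation h and root r with h + r = Δ.
Airy balance ρ_c h = (ρ_m − ρ_c) r gives r = h ρ_c/(ρ_m − ρ_c), so h (1 + ρ_c/(ρ_m − ρ_c)) = Δ, i.e. h = Δ (ρ_m − ρ_c)/ρ_m.
h = 13.3 km × 0.555/3.369 = 2.19 km.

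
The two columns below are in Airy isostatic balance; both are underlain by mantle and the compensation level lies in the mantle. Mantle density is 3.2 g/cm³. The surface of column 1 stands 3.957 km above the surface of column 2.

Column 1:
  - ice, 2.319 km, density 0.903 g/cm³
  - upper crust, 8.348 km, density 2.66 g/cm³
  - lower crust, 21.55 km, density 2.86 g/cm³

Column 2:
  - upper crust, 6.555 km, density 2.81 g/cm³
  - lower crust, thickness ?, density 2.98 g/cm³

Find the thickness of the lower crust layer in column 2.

8.83 km

Take the compensation level at the base of the deeper column (depth z_c below the surface of column 1) and equate Σ ρ_i t_i down to z_c; mantle fills any gap and the z_c terms cancel.
Column 1: 2.319×0.903 + 8.348×2.66 + 21.55×2.86 + (z_c − 32.217)×3.2
Column 2: 3.957×0 + 6.555×2.81 + x×2.98 + (z_c − 3.957 − 6.555 − x)×3.2
The z_c×3.2 term appears on both sides and cancels. Collect the known terms of each column as K = Σ(ρt)_known − 3.2 × (depth of known layers): K_1 = 85.932737 − 3.2×32.217 = −17.161663; K_2 = 18.41955 − 3.2×(3.957 + 6.555) = −15.21885.
Balance: K_1 = K_2 − x×(3.2 − 2.98), so x = (K_2 − K_1)/(3.2 − 2.98) = 1.94281/0.22 = 8.83 km.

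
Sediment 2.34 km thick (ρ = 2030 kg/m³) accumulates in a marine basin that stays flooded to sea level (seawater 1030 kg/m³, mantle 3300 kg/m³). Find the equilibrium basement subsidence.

Submarine loading: the sediment displaces seawater, and the subsidence is in turn flooded, so s (ρ_m − ρ_w) = t (ρ_sed − ρ_w).
s = 2.34 km × (2030 − 1030) / (3300 − 1030) = 1.03 km.

1.03 km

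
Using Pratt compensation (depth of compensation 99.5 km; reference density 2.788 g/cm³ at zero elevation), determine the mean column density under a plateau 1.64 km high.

2.74 g/cm³

Pratt balance: ρ_ref D = ρ (D + h).
ρ = ρ_ref D/(D + h) = 2.788 × 99.5 km/(99.5 km + 1.64 km) = 2.74 g/cm³.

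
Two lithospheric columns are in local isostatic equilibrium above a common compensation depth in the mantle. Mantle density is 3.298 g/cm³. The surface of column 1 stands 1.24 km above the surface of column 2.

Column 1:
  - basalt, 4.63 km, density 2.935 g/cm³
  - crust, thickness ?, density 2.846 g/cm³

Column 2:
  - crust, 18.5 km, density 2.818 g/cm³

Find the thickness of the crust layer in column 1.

25 km

Take the compensation level at the base of the deeper column (depth z_c below the surface of column 1) and equate Σ ρ_i t_i down to z_c; mantle fills any gap and the z_c terms cancel.
Column 1: 4.63×2.935 + x×2.846 + (z_c − 4.63 − x)×3.298
Column 2: 1.24×0 + 18.5×2.818 + (z_c − 1.24 − 18.5)×3.298
The z_c×3.298 term appears on both sides and cancels. Collect the known terms of each column as K = Σ(ρt)_known − 3.298 × (depth of known layers): K_1 = 13.58905 − 3.298×4.63 = −1.68069; K_2 = 52.133 − 3.298×(1.24 + 18.5) = −12.96952.
Balance: K_1 − x×(3.298 − 2.846) = K_2, so x = (K_1 − K_2)/(3.298 − 2.846) = 11.2888/0.452 = 25 km.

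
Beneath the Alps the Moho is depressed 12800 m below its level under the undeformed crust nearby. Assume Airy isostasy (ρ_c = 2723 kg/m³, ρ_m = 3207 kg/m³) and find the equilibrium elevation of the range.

2280 m

Isostatic balance requires: ρ_c h = (ρ_m − ρ_c) r.
h = r (ρ_m − ρ_c) / ρ_c = 12800 m × (3207 − 2723) / 2723 = 2280 m.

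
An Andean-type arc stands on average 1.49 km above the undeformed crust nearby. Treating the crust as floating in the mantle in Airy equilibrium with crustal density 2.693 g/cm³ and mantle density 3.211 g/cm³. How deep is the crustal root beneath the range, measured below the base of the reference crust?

7.75 km

For local isostatic compensation: the weight of the topography is balanced by the buoyancy of the root, ρ_c h = (ρ_m − ρ_c) r.
r = h · ρ_c / (ρ_m − ρ_c) = 1.49 km × 2.693 / (3.211 − 2.693) = 7.75 km.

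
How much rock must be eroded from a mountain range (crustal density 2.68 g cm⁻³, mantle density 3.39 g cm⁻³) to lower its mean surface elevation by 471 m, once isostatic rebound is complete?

2250 m

Net drop Δ = e − u = e − e ρ_c/ρ_m = e (ρ_m − ρ_c)/ρ_m.
e = Δ ρ_m/(ρ_m − ρ_c) = 471 m × 3.39/0.71 = 2250 m.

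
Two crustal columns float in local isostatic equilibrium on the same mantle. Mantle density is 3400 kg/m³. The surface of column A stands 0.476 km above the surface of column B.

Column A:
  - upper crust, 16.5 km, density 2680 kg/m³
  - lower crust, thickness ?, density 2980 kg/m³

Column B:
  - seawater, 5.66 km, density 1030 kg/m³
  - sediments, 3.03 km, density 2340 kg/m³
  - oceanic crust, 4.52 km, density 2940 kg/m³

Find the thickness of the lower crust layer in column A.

20.1 km

Take the compensation level at the base of the deeper column (depth z_c below the surface of column A) and equate Σ ρ_i t_i down to z_c; mantle fills any gap and the z_c terms cancel.
Column A: 16.5×2680 + x×2980 + (z_c − 16.5 − x)×3400
Column B: 0.476×0 + 5.66×1030 + 3.03×2340 + 4.52×2940 + (z_c − 0.476 − 13.21)×3400
The z_c×3400 term appears on both sides and cancels. Collect the known terms of each column as K = Σ(ρt)_known − 3400 × (depth of known layers): K_A = 44220 − 3400×16.5 = −11880; K_B = 26208.8 − 3400×(0.476 + 13.21) = −20323.6.
Balance: K_A − x×(3400 − 2980) = K_B, so x = (K_A − K_B)/(3400 − 2980) = 8443.6/420 = 20.1 km.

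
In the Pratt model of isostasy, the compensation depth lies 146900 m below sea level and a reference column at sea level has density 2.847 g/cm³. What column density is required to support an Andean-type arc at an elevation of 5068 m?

2.75 g/cm³

Pratt balance: ρ_ref D = ρ (D + h).
ρ = ρ_ref D/(D + h) = 2.847 × 146900 m/(146900 m + 5068 m) = 2.75 g/cm³.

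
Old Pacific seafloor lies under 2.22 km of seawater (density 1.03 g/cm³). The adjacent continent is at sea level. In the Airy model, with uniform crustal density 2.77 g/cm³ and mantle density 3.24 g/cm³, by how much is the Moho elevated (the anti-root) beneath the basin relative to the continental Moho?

8.22 km

Isostatic balance requires: replacing crust with seawater at the top is compensated by replacing crust with mantle at the base: d (ρ_c − ρ_w) = a (ρ_m − ρ_c).
a = d (ρ_c − ρ_w)/(ρ_m − ρ_c) = 2.22 km × 1.74/0.47 = 8.22 km.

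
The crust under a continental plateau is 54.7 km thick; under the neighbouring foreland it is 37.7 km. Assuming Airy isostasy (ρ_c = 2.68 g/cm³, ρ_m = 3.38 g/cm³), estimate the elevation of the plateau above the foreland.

3.52 km

Excess crust Δ = 54.7 km − 37.7 km = 17 km, split between elevation h and root r with h + r = Δ.
Airy balance ρ_c h = (ρ_m − ρ_c) r gives r = h ρ_c/(ρ_m − ρ_c), so h (1 + ρ_c/(ρ_m − ρ_c)) = Δ, i.e. h = Δ (ρ_m − ρ_c)/ρ_m.
h = 17 km × 0.7/3.38 = 3.52 km.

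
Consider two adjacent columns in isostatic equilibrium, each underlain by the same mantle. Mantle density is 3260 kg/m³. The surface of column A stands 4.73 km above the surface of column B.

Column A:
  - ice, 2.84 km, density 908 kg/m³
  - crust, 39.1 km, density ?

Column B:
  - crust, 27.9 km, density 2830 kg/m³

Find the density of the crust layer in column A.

2730 kg/m³

Take the compensation level at the base of the deeper column (depth z_c below the surface of column A) and equate Σ ρ_i t_i down to z_c; mantle fills any gap and the z_c terms cancel.
Column A: 2.84×908 + 39.1×ρ + (z_c − 41.94)×3260
Column B: 4.73×0 + 27.9×2830 + (z_c − 4.73 − 27.9)×3260
The z_c×3260 term appears on both sides and cancels. Collect the known terms of each column as K = Σ(ρt)_known − 3260 × (depth of known layers): K_A = 2578.72 − 3260×41.94 = −134145.68; K_B = 78957 − 3260×(4.73 + 27.9) = −27416.8.
Balance: K_A + 39.1×ρ = K_B, so ρ = (K_B − K_A)/39.1 = 106729/39.1 = 2730 kg/m³.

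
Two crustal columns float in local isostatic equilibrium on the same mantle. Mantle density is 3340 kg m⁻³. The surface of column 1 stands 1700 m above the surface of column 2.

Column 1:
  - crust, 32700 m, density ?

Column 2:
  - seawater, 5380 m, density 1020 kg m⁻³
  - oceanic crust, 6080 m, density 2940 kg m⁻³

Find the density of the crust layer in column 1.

2710 kg m⁻³

Take the compensation level at the base of the deeper column (depth z_c below the surface of column 1) and equate Σ ρ_i t_i down to z_c; mantle fills any gap and the z_c terms cancel.
Column 1: 32700×ρ + (z_c − 32700)×3340
Column 2: 1700×0 + 5380×1020 + 6080×2940 + (z_c − 1700 − 11460)×3340
The z_c×3340 term appears on both sides and cancels. Collect the known terms of each column as K = Σ(ρt)_known − 3340 × (depth of known layers): K_1 = 0 − 3340×32700 = −109218000; K_2 = 23362800 − 3340×(1700 + 11460) = −20591600.
Balance: K_1 + 32700×ρ = K_2, so ρ = (K_2 − K_1)/32700 = 88626400/32700 = 2710 kg m⁻³.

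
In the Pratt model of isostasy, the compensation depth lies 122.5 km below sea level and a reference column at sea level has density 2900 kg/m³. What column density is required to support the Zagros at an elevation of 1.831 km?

Pratt balance: ρ_ref D = ρ (D + h).
ρ = ρ_ref D/(D + h) = 2900 × 122.5 km/(122.5 km + 1.831 km) = 2860 kg/m³.

2860 kg/m³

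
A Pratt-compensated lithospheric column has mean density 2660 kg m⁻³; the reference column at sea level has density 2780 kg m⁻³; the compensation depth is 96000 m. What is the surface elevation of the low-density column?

4330 m

ρ_ref D = ρ (D + h) → h = D (ρ_ref − ρ)/ρ.
h = 96000 m × (2780 − 2660)/2660 = 4330 m.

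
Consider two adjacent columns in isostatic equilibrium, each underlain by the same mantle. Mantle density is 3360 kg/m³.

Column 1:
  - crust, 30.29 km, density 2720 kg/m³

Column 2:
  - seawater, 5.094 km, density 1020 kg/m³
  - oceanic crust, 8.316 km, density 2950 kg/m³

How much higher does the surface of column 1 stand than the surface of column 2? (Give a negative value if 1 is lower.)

For any compensation level in the mantle, the mantle terms cancel and isostasy reduces to e = (Σt_1 − Σt_2) − (Σ(ρt)_1 − Σ(ρt)_2) / ρ_m.
Σt_1 = 30.29 km; Σt_2 = 13.41 km; Σ(ρt)_1 = 82388.8; Σ(ρt)_2 = 29728.08 (in km·kg/m³).
e = (30.29 − 13.41) − (82388.8 − 29728.08) / 3360 = 1.21 km.

1.21 km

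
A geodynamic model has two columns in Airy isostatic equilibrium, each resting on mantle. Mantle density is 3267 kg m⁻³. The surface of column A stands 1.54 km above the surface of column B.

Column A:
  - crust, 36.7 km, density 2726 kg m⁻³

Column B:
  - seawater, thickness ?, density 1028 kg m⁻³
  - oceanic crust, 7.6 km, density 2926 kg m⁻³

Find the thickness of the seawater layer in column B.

Take the compensation level at the base of the deeper column (depth z_c below the surface of column A) and equate Σ ρ_i t_i down to z_c; mantle fills any gap and the z_c terms cancel.
Column A: 36.7×2726 + (z_c − 36.7)×3267
Column B: 1.54×0 + x×1028 + 7.6×2926 + (z_c − 1.54 − 7.6 − x)×3267
The z_c×3267 term appears on both sides and cancels. Collect the known terms of each column as K = Σ(ρt)_known − 3267 × (depth of known layers): K_A = 100044.2 − 3267×36.7 = −19854.7; K_B = 22237.6 − 3267×(1.54 + 7.6) = −7622.78.
Balance: K_A = K_B − x×(3267 − 1028), so x = (K_B − K_A)/(3267 − 1028) = 12231.9/2239 = 5.46 km.

5.46 km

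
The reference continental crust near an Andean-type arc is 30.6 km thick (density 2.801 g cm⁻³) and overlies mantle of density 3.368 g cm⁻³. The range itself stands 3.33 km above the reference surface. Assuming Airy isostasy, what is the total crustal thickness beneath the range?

Root depth r = h ρ_c / (ρ_m − ρ_c) = 3.33 km × 2.801 / 0.567 = 16.45 km.
Total thickness = T + h + r = 30.6 km + 3.33 km + 16.45 km = 50.4 km.

50.4 km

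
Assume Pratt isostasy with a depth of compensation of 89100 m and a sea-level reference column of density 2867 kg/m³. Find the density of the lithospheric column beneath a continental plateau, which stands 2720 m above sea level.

2780 kg/m³

Pratt balance: ρ_ref D = ρ (D + h).
ρ = ρ_ref D/(D + h) = 2867 × 89100 m/(89100 m + 2720 m) = 2780 kg/m³.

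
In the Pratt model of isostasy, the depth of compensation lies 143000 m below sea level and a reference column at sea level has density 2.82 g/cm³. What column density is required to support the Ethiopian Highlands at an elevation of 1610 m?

Pratt balance: ρ_ref D = ρ (D + h).
ρ = ρ_ref D/(D + h) = 2.82 × 143000 m/(143000 m + 1610 m) = 2.79 g/cm³.

2.79 g/cm³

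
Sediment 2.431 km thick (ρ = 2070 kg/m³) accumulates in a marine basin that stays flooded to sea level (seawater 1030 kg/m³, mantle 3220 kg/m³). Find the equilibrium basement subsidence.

1.15 km

Submarine loading: the sediment displaces seawater, and the subsidence is in turn flooded, so s (ρ_m − ρ_w) = t (ρ_sed − ρ_w).
s = 2.431 km × (2070 − 1030) / (3220 − 1030) = 1.15 km.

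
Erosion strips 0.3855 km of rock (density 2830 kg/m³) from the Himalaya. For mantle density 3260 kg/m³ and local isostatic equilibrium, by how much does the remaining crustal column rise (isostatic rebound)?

0.335 km

Unloading: uplift u = e ρ_c/ρ_m = 0.3855 km × 2830/3260 = 0.335 km.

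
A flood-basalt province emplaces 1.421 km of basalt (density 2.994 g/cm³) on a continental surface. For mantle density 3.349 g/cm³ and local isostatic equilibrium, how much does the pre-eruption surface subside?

1.27 km

Subaerial loading: s = t ρ_load / ρ_m.
s = 1.421 km × 2.994/3.349 = 1.27 km.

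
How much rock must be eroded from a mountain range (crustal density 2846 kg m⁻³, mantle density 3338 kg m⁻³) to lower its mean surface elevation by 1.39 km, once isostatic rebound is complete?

Net drop Δ = e − u = e − e ρ_c/ρ_m = e (ρ_m − ρ_c)/ρ_m.
e = Δ ρ_m/(ρ_m − ρ_c) = 1.39 km × 3338/492 = 9.43 km.

9.43 km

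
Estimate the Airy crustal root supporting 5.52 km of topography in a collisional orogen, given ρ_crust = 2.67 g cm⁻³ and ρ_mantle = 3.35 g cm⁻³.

21.7 km

Balancing pressure at the compensation depth: the weight of the topography is balanced by the buoyancy of the root, ρ_c h = (ρ_m − ρ_c) r.
r = h · ρ_c / (ρ_m − ρ_c) = 5.52 km × 2.67 / (3.35 − 2.67) = 21.7 km.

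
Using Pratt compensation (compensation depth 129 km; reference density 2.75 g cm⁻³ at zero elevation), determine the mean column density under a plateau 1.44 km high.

2.72 g cm⁻³

Pratt balance: ρ_ref D = ρ (D + h).
ρ = ρ_ref D/(D + h) = 2.75 × 129 km/(129 km + 1.44 km) = 2.72 g cm⁻³.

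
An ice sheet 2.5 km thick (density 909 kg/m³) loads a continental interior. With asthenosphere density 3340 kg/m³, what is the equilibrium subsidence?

0.68 km

Balancing pressure at the compensation depth: the ice load ρ_ice t is balanced by mantle displaced below, ρ_m s.
s = t ρ_ice / ρ_m = 2.5 km × 909/3340 = 0.68 km.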